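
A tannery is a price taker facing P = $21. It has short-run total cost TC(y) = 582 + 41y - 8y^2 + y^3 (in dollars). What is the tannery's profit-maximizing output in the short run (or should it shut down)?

Variable cost is VC = 41y - 8y^2 + y^3, so AVC = VC/y = 41 - 8y + y^2 and MC = dTC/dy = 41 - 16y + 3y^2.
The AVC parabola has its vertex at y = 8/2 = 4, where AVC = 41 - 8·4 + 4^2 = $25.
With P < min AVC ($21 < $25), every unit sold adds to the loss.
The firm minimizes its loss by shutting down and losing only its fixed cost of $582.

Shut down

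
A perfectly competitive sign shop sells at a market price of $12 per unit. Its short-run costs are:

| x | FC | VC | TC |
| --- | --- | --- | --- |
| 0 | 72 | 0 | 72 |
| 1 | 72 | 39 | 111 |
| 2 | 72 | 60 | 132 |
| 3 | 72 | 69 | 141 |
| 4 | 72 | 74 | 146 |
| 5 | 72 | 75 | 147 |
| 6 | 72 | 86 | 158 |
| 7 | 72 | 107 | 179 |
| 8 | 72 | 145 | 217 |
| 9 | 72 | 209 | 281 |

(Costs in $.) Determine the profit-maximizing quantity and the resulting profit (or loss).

x = 0 (shut down); profit = -$72

Tabulate TR − TC: x=0: -72; x=1: -99; x=2: -108; x=3: -105; x=4: -98; x=5: -87; x=6: -86; x=7: -95; x=8: -121; x=9: -173.
Profit is highest at x = 0. Equivalently, the lowest AVC in the table is 86/6 ≈ $14.33 at x = 6, and P = $12 falls below it — price never covers variable cost, so the firm shuts down and loses only its fixed cost.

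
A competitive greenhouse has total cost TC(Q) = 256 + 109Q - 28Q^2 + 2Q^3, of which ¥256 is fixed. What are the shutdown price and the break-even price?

Shutdown price = ¥11; break-even price = ¥45

Shutdown price = min AVC. AVC = 109 - 28Q + 2Q^2, with vertex at Q = 7 and minimum ¥11.
ATC = 256/Q + 109 - 28Q + 2Q^2. Setting dATC/dQ = −256/Q^2 − 28 + 4Q = 0 gives Q = 8 (since 4·8^3 − 28·8^2 = 256).
min ATC = 256/8 + 109 − 28·8 + 2·8^2 = ¥45. That is the break-even price.
Between these two prices the firm operates at a loss; above ¥45 it earns a profit.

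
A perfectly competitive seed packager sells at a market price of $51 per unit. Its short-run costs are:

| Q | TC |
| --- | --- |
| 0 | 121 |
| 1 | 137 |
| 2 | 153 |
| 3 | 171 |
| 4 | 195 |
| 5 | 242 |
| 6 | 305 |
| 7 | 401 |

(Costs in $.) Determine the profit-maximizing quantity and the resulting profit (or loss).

Q = 5; profit = $13

Compute π = P·Q − TC at each output: Q=0: -121; Q=1: -86; Q=2: -51; Q=3: -18; Q=4: 9; Q=5: 13; Q=6: 1; Q=7: -44.
Profit is maximized at Q = 5. AVC there is 121/5 = $24.20 ≤ P, so producing beats shutting down (which would give -$121).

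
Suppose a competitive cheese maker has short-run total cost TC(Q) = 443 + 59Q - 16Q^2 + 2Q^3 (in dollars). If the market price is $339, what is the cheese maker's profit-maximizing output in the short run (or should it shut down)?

Produce at Q = 10

From TC, MC = TC'(Q) = 59 - 32Q + 6Q^2 and AVC = VC/Q = 59 - 16Q + 2Q^2.
The AVC parabola has its vertex at Q = 16/4 = 4, where AVC = 59 - 16·4 + 2·4^2 = $27.
Because $339 ≥ $27, revenue can cover variable cost; the firm operates.
P = MC gives -280 - 32Q + 6Q^2 = 0, with roots -14/3 and 10. Take the larger (rising MC): Q* = 10.
Check: AVC at Q = 10 is $99 ≤ P, so revenue covers variable cost.
Profit = P·Q − TC = 339·10 − 1433 = $1957.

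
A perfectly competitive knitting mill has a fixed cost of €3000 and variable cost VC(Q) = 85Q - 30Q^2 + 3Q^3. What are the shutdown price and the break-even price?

Shutdown price = €10; break-even price = €385

AVC = 85 - 30Q + 3Q^2; minimized at Q = 5, giving min AVC = €10. That is the shutdown price.
ATC = 3000/Q + 85 - 30Q + 3Q^2. Setting dATC/dQ = −3000/Q^2 − 30 + 6Q = 0 gives Q = 10 (since 6·10^3 − 30·10^2 = 3000).
min ATC = 3000/10 + 85 − 30·10 + 3·10^2 = €385. That is the break-even price.
Between these two prices the firm operates at a loss; above €385 it earns a profit.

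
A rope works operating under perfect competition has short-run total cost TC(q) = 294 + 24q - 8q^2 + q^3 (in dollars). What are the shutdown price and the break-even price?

Shutdown price = $8; break-even price = $59

AVC = 24 - 8q + q^2; minimized at q = 4, giving min AVC = $8. That is the shutdown price.
ATC = 294/q + 24 - 8q + q^2. Setting dATC/dq = −294/q^2 − 8 + 2q = 0 gives q = 7 (since 2·7^3 − 8·7^2 = 294).
min ATC = 294/7 + 24 − 8·7 + 7^2 = $59. That is the break-even price.
For $8 ≤ P < $59 the firm produces at a loss; below $8 it shuts down.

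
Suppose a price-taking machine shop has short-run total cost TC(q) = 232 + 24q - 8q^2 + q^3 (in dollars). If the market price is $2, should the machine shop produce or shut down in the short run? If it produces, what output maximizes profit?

From TC, MC = TC'(q) = 24 - 16q + 3q^2 and AVC = VC/q = 24 - 8q + q^2.
AVC hits its minimum where MC = AVC, at q = 4, giving min AVC = 24 - 8·4 + 4^2 = $8.
Since P = $2 < min AVC = $8, price fails to cover variable cost at any output.
Best response: produce nothing and absorb the $232 fixed cost.

Shut down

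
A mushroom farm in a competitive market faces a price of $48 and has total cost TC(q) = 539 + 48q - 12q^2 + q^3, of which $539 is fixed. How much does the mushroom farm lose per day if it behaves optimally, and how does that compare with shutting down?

AVC = 48 - 12q + q^2; min AVC = $12 at q = 6. Since P = $48 ≥ min AVC, the firm produces.
MC = 48 - 24q + 3q^2. Setting P = MC and taking the root on the rising branch gives q* = 8.
TR = 48·8 = 384. TC = 539 + 128 = 667. Profit = 384 − 667 = -$283.
That loss of $283 beats the $539 the firm would lose by shutting down; producing recovers $256 of fixed cost.

Profit = -$283 at q = 8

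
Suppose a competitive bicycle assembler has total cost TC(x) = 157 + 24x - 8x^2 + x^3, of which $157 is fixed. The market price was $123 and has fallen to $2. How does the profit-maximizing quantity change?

Output falls from 9 to 0 (the firm shuts down)

MC = 24 - 16x + 3x^2; the shutdown threshold is min AVC = $8 (at x = 4).
At P = $123 ≥ min AVC, set P = MC on the rising branch: x = 9.
At P = $2 < min AVC = $8, price no longer covers variable cost at any output, so the firm shuts down: x = 0.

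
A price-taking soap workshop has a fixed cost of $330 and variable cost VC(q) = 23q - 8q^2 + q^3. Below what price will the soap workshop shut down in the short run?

The shutdown price is the minimum of AVC. VC = 23q - 8q^2 + q^3, so AVC = 23 - 8q + q^2.
dAVC/dq = -8 + 2q = 0 gives q = 4. min AVC = 23 - 8·4 + 4^2 = 7.
The firm shuts down for any P below $7.

$7 per unit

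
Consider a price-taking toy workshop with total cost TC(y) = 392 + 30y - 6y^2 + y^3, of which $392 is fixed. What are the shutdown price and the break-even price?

Shutdown price = $21; break-even price = $93

AVC = 30 - 6y + y^2; minimized at y = 3, giving min AVC = $21. That is the shutdown price.
ATC = 392/y + 30 - 6y + y^2. Setting dATC/dy = −392/y^2 − 6 + 2y = 0 gives y = 7 (since 2·7^3 − 6·7^2 = 392).
min ATC = 392/7 + 30 − 6·7 + 7^2 = $93. That is the break-even price.
For $21 ≤ P < $93 the firm produces at a loss; below $21 it shuts down.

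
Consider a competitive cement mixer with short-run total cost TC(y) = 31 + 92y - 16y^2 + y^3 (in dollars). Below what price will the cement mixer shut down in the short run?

The shutdown price is the minimum of AVC. VC = 92y - 16y^2 + y^3, so AVC = 92 - 16y + y^2.
At the minimum of AVC, MC = AVC. MC = 92 - 32y + 3y^2; setting MC = AVC gives 2y^2 - 16y = 0, so y = 8. min AVC = 28.
For P < $28 the firm produces nothing.

$28 per unit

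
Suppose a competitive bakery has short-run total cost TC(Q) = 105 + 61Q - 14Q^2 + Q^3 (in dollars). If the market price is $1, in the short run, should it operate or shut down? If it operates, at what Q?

Shut down

From TC, MC = TC'(Q) = 61 - 28Q + 3Q^2 and AVC = VC/Q = 61 - 14Q + Q^2.
AVC hits its minimum where MC = AVC, at Q = 7, giving min AVC = 61 - 14·7 + 7^2 = $12.
P = $1 lies below min AVC = $12; no output level covers variable cost.
Best response: produce nothing and absorb the $105 fixed cost.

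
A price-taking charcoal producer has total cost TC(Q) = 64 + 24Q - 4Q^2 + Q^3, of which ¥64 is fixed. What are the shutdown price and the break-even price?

Shutdown price = ¥20; break-even price = ¥40

Shutdown price = min AVC. AVC = 24 - 4Q + Q^2, with vertex at Q = 2 and minimum ¥20.
ATC = 64/Q + 24 - 4Q + Q^2. Setting dATC/dQ = −64/Q^2 − 4 + 2Q = 0 gives Q = 4 (since 2·4^3 − 4·4^2 = 64).
min ATC = 64/4 + 24 − 4·4 + 4^2 = ¥40. That is the break-even price.
Between these two prices the firm operates at a loss; above ¥40 it earns a profit.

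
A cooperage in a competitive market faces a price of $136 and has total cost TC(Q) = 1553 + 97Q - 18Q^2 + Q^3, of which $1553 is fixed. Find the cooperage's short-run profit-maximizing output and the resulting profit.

Profit = -$201 at Q = 13

AVC = 97 - 18Q + Q^2; min AVC = $16 at Q = 9. Since P = $136 ≥ min AVC, the firm produces.
MC = 97 - 36Q + 3Q^2. Setting P = MC and taking the root on the rising branch gives Q* = 13.
TR = 136·13 = 1768. TC = 1553 + 416 = 1969. Profit = 1768 − 1969 = -$201.
Shutting down would mean losing the fixed cost of $1553, so operating at a loss of $201 is better by $1352.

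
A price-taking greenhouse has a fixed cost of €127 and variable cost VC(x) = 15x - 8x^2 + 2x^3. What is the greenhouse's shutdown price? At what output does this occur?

Short-run supply begins at min AVC. From VC = 15x - 8x^2 + 2x^3, AVC = 15 - 8x + 2x^2.
At the minimum of AVC, MC = AVC. MC = 15 - 16x + 6x^2; setting MC = AVC gives 4x^2 - 8x = 0, so x = 2. min AVC = 7.
So the shutdown price is €7.

€7 per unit, at x = 2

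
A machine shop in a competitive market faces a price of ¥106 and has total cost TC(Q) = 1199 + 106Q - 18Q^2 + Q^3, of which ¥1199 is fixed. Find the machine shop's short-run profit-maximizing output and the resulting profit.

AVC = 106 - 18Q + Q^2; min AVC = ¥25 at Q = 9. Since P = ¥106 ≥ min AVC, the firm produces.
MC = 106 - 36Q + 3Q^2. Setting P = MC and taking the root on the rising branch gives Q* = 12.
TR = 106·12 = 1272. TC = 1199 + 408 = 1607. Profit = 1272 − 1607 = -¥335.
That loss of ¥335 beats the ¥1199 the firm would lose by shutting down; producing recovers ¥864 of fixed cost.

Profit = -¥335 at Q = 12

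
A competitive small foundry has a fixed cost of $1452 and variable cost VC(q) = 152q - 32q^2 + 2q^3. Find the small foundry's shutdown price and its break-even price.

Shutdown price = $24; break-even price = $174

AVC = 152 - 32q + 2q^2; minimized at q = 8, giving min AVC = $24. That is the shutdown price.
ATC = 1452/q + 152 - 32q + 2q^2. Setting dATC/dq = −1452/q^2 − 32 + 4q = 0 gives q = 11 (since 4·11^3 − 32·11^2 = 1452).
min ATC = 1452/11 + 152 − 32·11 + 2·11^2 = $174. That is the break-even price.
For $24 ≤ P < $174 the firm produces at a loss; below $24 it shuts down.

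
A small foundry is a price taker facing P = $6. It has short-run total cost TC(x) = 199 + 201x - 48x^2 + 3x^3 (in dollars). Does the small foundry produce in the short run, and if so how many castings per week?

Strip out fixed cost: VC = 201x - 48x^2 + 3x^3. Then AVC = 201 - 48x + 3x^2 and MC = 201 - 96x + 9x^2.
AVC hits its minimum where MC = AVC, at x = 8, giving min AVC = 201 - 48·8 + 3·8^2 = $9.
With P < min AVC ($6 < $9), every unit sold adds to the loss.
Shutting down limits the loss to fixed cost, $199.

Shut down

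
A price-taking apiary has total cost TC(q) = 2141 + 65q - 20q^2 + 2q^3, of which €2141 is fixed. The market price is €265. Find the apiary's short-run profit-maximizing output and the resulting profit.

AVC = 65 - 20q + 2q^2; min AVC = €15 at q = 5. Since P = €265 ≥ min AVC, the firm produces.
With MC = 65 - 40q + 6q^2, P = MC on the upward-sloping part at q* = 10.
TR = 265·10 = 2650. TC = 2141 + 650 = 2791. Profit = 2650 − 2791 = -€141.
That loss of €141 beats the €2141 the firm would lose by shutting down; producing recovers €2000 of fixed cost.

Profit = -€141 at q = 10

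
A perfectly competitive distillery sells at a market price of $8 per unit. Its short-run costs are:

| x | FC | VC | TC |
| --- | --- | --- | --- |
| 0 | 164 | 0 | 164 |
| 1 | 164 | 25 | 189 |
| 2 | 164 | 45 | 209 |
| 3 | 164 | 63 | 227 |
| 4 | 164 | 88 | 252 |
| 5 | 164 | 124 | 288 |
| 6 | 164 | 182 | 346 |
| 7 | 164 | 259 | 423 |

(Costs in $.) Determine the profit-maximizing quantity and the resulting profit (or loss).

Compute π = P·x − TC at each output: x=0: -164; x=1: -181; x=2: -193; x=3: -203; x=4: -220; x=5: -248; x=6: -298; x=7: -367.
Profit is highest at x = 0. Equivalently, the lowest AVC in the table is 63/3 ≈ $21 at x = 3, and P = $8 falls below it — price never covers variable cost, so the firm shuts down and loses only its fixed cost.

x = 0 (shut down); profit = -$164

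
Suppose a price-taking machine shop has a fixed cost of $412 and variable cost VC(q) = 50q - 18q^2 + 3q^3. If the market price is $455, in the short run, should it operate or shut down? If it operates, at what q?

Produce at q = 9

From TC, MC = TC'(q) = 50 - 36q + 9q^2 and AVC = VC/q = 50 - 18q + 3q^2.
AVC is minimized where dAVC/dq = -18 + 6q = 0, at q = 3; min AVC = 50 - 18·3 + 3·3^2 = $23.
Since P = $455 ≥ min AVC = $23, price covers variable cost and the firm should produce.
Set P = MC: 455 = 50 - 36q + 9q^2 → -405 - 36q + 9q^2 = 0. The roots are q = -5 and q = 9; the profit-maximizing output is on the rising part of MC, so q* = 9.
Check: AVC at q = 9 is $131 ≤ P, so revenue covers variable cost.
Profit = P·q − TC = 455·9 − 1591 = $2504.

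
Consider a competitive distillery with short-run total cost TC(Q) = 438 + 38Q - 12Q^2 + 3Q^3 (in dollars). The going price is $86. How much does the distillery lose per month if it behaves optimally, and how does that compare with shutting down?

AVC = 38 - 12Q + 3Q^2; min AVC = $26 at Q = 2. Since P = $86 ≥ min AVC, the firm produces.
MC = 38 - 24Q + 9Q^2. Setting P = MC and taking the root on the rising branch gives Q* = 4.
TR = 86·4 = 344. TC = 438 + 152 = 590. Profit = 344 − 590 = -$246.
Shutting down would mean losing the fixed cost of $438, so operating at a loss of $246 is better by $192.

Profit = -$246 at Q = 4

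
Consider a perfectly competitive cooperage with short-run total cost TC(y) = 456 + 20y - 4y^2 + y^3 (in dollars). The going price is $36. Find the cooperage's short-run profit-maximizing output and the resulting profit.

Profit = -$392 at y = 4

AVC = 20 - 4y + y^2 has its minimum $16 at y = 2; price $36 clears that bar, so the firm operates.
With MC = 20 - 8y + 3y^2, P = MC on the upward-sloping part at y* = 4.
TR = 36·4 = 144. TC = 456 + 80 = 536. Profit = 144 − 536 = -$392.
That loss of $392 beats the $456 the firm would lose by shutting down; producing recovers $64 of fixed cost.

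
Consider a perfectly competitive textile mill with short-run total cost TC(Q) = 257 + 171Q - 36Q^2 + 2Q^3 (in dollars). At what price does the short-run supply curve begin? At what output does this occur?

$9 per unit, at Q = 9

The shutdown price is the minimum of AVC. VC = 171Q - 36Q^2 + 2Q^3, so AVC = 171 - 36Q + 2Q^2.
At the minimum of AVC, MC = AVC. MC = 171 - 72Q + 6Q^2; setting MC = AVC gives 4Q^2 - 36Q = 0, so Q = 9. min AVC = 9.
For P < $9 the firm produces nothing.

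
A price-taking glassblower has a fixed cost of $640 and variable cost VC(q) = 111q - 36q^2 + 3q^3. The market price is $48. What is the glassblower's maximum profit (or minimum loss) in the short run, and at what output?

AVC = 111 - 36q + 3q^2 has its minimum $3 at q = 6; price $48 clears that bar, so the firm operates.
MC = 111 - 72q + 9q^2. Setting P = MC and taking the root on the rising branch gives q* = 7.
TR = 48·7 = 336. TC = 640 + 42 = 682. Profit = 336 − 682 = -$346.
That loss of $346 beats the $640 the firm would lose by shutting down; producing recovers $294 of fixed cost.

Profit = -$346 at q = 7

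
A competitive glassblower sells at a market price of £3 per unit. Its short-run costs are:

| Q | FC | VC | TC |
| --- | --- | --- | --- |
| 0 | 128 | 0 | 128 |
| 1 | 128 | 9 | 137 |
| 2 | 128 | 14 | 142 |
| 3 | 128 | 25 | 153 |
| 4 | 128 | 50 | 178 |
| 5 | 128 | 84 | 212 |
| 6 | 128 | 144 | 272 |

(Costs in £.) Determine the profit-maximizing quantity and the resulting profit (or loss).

Compute π = P·Q − TC at each output: Q=0: -128; Q=1: -134; Q=2: -136; Q=3: -144; Q=4: -166; Q=5: -197; Q=6: -254.
Profit is highest at Q = 0. Equivalently, the lowest AVC in the table is 14/2 ≈ £7 at Q = 2, and P = £3 falls below it — price never covers variable cost, so the firm shuts down and loses only its fixed cost.

Q = 0 (shut down); profit = -£128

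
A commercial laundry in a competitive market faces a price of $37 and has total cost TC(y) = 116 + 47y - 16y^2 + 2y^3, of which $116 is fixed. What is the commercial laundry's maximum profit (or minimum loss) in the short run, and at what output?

AVC = 47 - 16y + 2y^2 has its minimum $15 at y = 4; price $37 clears that bar, so the firm operates.
MC = 47 - 32y + 6y^2. Setting P = MC and taking the root on the rising branch gives y* = 5.
TR = 37·5 = 185. TC = 116 + 85 = 201. Profit = 185 − 201 = -$16.
Shutting down would mean losing the fixed cost of $116, so operating at a loss of $16 is better by $100.

Profit = -$16 at y = 5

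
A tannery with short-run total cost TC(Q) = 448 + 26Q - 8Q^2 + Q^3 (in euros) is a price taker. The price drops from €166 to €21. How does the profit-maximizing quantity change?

MC = 26 - 16Q + 3Q^2; the shutdown threshold is min AVC = €10 (at Q = 4).
At P = €166 ≥ min AVC, set P = MC on the rising branch: Q = 10.
At P = €21 ≥ min AVC, set P = MC: Q = 5. The firm stays open but cuts output.

Output falls from 10 to 5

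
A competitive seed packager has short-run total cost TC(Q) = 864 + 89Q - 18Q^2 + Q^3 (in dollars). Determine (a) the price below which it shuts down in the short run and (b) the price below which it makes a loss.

Shutdown price = min AVC. AVC = 89 - 18Q + Q^2, with vertex at Q = 9 and minimum $8.
ATC = 864/Q + 89 - 18Q + Q^2. Setting dATC/dQ = −864/Q^2 − 18 + 2Q = 0 gives Q = 12 (since 2·12^3 − 18·12^2 = 864).
min ATC = 864/12 + 89 − 18·12 + 12^2 = $89. That is the break-even price.
For $8 ≤ P < $89 the firm produces at a loss; below $8 it shuts down.

Shutdown price = $8; break-even price = $89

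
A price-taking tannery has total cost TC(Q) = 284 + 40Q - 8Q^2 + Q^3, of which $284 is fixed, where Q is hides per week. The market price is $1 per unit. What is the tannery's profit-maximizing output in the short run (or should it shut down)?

From TC, MC = TC'(Q) = 40 - 16Q + 3Q^2 and AVC = VC/Q = 40 - 8Q + Q^2.
AVC is minimized where dAVC/dQ = -8 + 2Q = 0, at Q = 4; min AVC = 40 - 8·4 + 4^2 = $24.
Since P = $1 < min AVC = $24, price fails to cover variable cost at any output.
Shutting down limits the loss to fixed cost, $284.

Shut down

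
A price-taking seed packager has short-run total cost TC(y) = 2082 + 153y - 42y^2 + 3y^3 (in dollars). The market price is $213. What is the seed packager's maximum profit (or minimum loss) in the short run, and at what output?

AVC = 153 - 42y + 3y^2; min AVC = $6 at y = 7. Since P = $213 ≥ min AVC, the firm produces.
MC = 153 - 84y + 9y^2. Setting P = MC and taking the root on the rising branch gives y* = 10.
TR = 213·10 = 2130. TC = 2082 + 330 = 2412. Profit = 2130 − 2412 = -$282.
By producing, the firm covers all variable cost plus $1800 of fixed cost; shutting down would lose the full $2082.

Profit = -$282 at y = 10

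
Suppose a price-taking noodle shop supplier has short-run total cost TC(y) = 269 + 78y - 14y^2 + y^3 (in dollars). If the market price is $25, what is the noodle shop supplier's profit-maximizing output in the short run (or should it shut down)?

Shut down

Variable cost is VC = 78y - 14y^2 + y^3, so AVC = VC/y = 78 - 14y + y^2 and MC = dTC/dy = 78 - 28y + 3y^2.
The AVC parabola has its vertex at y = 14/2 = 7, where AVC = 78 - 14·7 + 7^2 = $29.
P = $25 lies below min AVC = $29; no output level covers variable cost.
Best response: produce nothing and absorb the $269 fixed cost.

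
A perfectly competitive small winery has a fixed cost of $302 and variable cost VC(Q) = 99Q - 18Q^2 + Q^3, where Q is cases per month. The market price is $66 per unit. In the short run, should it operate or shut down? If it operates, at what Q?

Produce at Q = 11

Variable cost is VC = 99Q - 18Q^2 + Q^3, so AVC = VC/Q = 99 - 18Q + Q^2 and MC = dTC/dQ = 99 - 36Q + 3Q^2.
The AVC parabola has its vertex at Q = 18/2 = 9, where AVC = 99 - 18·9 + 9^2 = $18.
Because $66 ≥ $18, revenue can cover variable cost; the firm operates.
Solving P = MC: 33 - 36Q + 3Q^2 = 0 ⇒ Q = 1 or 11. On the upward-sloping branch, Q* = 11.
Check: AVC at Q = 11 is $22 ≤ P, so revenue covers variable cost.
Profit = P·Q − TC = 66·11 − 544 = $182.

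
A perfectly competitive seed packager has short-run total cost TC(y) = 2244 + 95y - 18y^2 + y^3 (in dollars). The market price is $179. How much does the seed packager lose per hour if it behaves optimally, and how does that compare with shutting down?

AVC = 95 - 18y + y^2 has its minimum $14 at y = 9; price $179 clears that bar, so the firm operates.
MC = 95 - 36y + 3y^2. Setting P = MC and taking the root on the rising branch gives y* = 14.
TR = 179·14 = 2506. TC = 2244 + 546 = 2790. Profit = 2506 − 2790 = -$284.
That loss of $284 beats the $2244 the firm would lose by shutting down; producing recovers $1960 of fixed cost.

Profit = -$284 at y = 14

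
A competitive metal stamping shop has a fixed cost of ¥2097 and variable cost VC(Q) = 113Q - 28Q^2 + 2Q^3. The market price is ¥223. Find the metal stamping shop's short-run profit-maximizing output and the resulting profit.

AVC = 113 - 28Q + 2Q^2; min AVC = ¥15 at Q = 7. Since P = ¥223 ≥ min AVC, the firm produces.
MC = 113 - 56Q + 6Q^2. Setting P = MC and taking the root on the rising branch gives Q* = 11.
TR = 223·11 = 2453. TC = 2097 + 517 = 2614. Profit = 2453 − 2614 = -¥161.
Shutting down would mean losing the fixed cost of ¥2097, so operating at a loss of ¥161 is better by ¥1936.

Profit = -¥161 at Q = 11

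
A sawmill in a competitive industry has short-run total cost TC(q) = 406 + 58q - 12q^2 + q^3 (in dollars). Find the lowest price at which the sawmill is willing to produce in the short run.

$22 per unit

Short-run supply begins at min AVC. From VC = 58q - 12q^2 + q^3, AVC = 58 - 12q + q^2.
At the minimum of AVC, MC = AVC. MC = 58 - 24q + 3q^2; setting MC = AVC gives 2q^2 - 12q = 0, so q = 6. min AVC = 22.
The firm shuts down for any P below $22.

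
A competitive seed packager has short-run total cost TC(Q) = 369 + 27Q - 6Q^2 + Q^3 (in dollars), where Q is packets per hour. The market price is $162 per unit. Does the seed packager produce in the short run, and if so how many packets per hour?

Variable cost is VC = 27Q - 6Q^2 + Q^3, so AVC = VC/Q = 27 - 6Q + Q^2 and MC = dTC/dQ = 27 - 12Q + 3Q^2.
AVC hits its minimum where MC = AVC, at Q = 3, giving min AVC = 27 - 6·3 + 3^2 = $18.
Because $162 ≥ $18, revenue can cover variable cost; the firm operates.
Solving P = MC: -135 - 12Q + 3Q^2 = 0 ⇒ Q = -5 or 9. On the upward-sloping branch, Q* = 9.
Check: AVC at Q = 9 is $54 ≤ P, so revenue covers variable cost.
Profit = P·Q − TC = 162·9 − 855 = $603.

Produce at Q = 9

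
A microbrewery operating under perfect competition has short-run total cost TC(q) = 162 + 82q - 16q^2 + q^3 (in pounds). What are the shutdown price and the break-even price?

AVC = 82 - 16q + q^2; minimized at q = 8, giving min AVC = £18. That is the shutdown price.
ATC = 162/q + 82 - 16q + q^2. Setting dATC/dq = −162/q^2 − 16 + 2q = 0 gives q = 9 (since 2·9^3 − 16·9^2 = 162).
min ATC = 162/9 + 82 − 16·9 + 9^2 = £37. That is the break-even price.
Between these two prices the firm operates at a loss; above £37 it earns a profit.

Shutdown price = £18; break-even price = £37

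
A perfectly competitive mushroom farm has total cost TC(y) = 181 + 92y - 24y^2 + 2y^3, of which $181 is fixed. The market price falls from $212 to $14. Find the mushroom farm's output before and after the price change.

Output falls from 10 to 0 (the firm shuts down)

MC = 92 - 48y + 6y^2; the shutdown threshold is min AVC = $20 (at y = 6).
At P = $212 ≥ min AVC, set P = MC on the rising branch: y = 10.
At P = $14 < min AVC = $20, price no longer covers variable cost at any output, so the firm shuts down: y = 0.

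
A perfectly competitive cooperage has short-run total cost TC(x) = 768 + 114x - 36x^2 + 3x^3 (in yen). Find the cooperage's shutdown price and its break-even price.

Shutdown price = ¥6; break-even price = ¥114

Shutdown price = min AVC. AVC = 114 - 36x + 3x^2, with vertex at x = 6 and minimum ¥6.
ATC = 768/x + 114 - 36x + 3x^2. Setting dATC/dx = −768/x^2 − 36 + 6x = 0 gives x = 8 (since 6·8^3 − 36·8^2 = 768).
min ATC = 768/8 + 114 − 36·8 + 3·8^2 = ¥114. That is the break-even price.
Between these two prices the firm operates at a loss; above ¥114 it earns a profit.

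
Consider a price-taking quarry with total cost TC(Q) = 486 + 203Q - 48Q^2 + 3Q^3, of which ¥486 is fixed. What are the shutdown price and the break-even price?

Shutdown price = ¥11; break-even price = ¥68

Shutdown price = min AVC. AVC = 203 - 48Q + 3Q^2, with vertex at Q = 8 and minimum ¥11.
ATC = 486/Q + 203 - 48Q + 3Q^2. Setting dATC/dQ = −486/Q^2 − 48 + 6Q = 0 gives Q = 9 (since 6·9^3 − 48·9^2 = 486).
min ATC = 486/9 + 203 − 48·9 + 3·9^2 = ¥68. That is the break-even price.
For ¥11 ≤ P < ¥68 the firm produces at a loss; below ¥11 it shuts down.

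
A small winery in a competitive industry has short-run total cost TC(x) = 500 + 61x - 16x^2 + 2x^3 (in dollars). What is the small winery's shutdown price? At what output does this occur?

$29 per unit, at x = 4

Short-run supply begins at min AVC. From VC = 61x - 16x^2 + 2x^3, AVC = 61 - 16x + 2x^2.
dAVC/dx = -16 + 4x = 0 gives x = 4. min AVC = 61 - 16·4 + 2·4^2 = 29.
For P < $29 the firm produces nothing.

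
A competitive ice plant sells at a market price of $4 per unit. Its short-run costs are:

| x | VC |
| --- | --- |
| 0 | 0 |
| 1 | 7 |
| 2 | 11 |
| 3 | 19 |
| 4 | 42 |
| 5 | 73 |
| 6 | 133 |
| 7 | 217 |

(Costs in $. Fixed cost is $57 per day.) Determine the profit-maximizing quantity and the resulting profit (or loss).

Tabulate TR − TC: x=0: -57; x=1: -60; x=2: -60; x=3: -64; x=4: -83; x=5: -110; x=6: -166; x=7: -246.
Profit is highest at x = 0. Equivalently, the lowest AVC in the table is 11/2 ≈ $5.50 at x = 2, and P = $4 falls below it — price never covers variable cost, so the firm shuts down and loses only its fixed cost.

x = 0 (shut down); profit = -$57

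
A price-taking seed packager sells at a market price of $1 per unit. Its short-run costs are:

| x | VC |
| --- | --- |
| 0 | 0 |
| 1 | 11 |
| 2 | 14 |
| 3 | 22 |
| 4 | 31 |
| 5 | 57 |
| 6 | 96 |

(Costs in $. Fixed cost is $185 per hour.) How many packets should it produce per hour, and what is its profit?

x = 0 (shut down); profit = -$185

Compute π = P·x − TC at each output: x=0: -185; x=1: -195; x=2: -197; x=3: -204; x=4: -212; x=5: -237; x=6: -275.
Profit is highest at x = 0. Equivalently, the lowest AVC in the table is 14/2 ≈ $7 at x = 2, and P = $1 falls below it — price never covers variable cost, so the firm shuts down and loses only its fixed cost.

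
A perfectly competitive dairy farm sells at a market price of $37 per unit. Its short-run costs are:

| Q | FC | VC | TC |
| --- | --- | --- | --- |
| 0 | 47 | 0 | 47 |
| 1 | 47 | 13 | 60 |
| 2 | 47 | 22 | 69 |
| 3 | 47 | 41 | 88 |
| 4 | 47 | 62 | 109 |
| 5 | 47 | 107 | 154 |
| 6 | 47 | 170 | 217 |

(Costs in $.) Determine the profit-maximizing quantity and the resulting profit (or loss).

Q = 4; profit = $39

Tabulate TR − TC: Q=0: -47; Q=1: -23; Q=2: 5; Q=3: 23; Q=4: 39; Q=5: 31; Q=6: 5.
Profit is maximized at Q = 4. AVC there is 62/4 = $15.50 ≤ P, so producing beats shutting down (which would give -$47).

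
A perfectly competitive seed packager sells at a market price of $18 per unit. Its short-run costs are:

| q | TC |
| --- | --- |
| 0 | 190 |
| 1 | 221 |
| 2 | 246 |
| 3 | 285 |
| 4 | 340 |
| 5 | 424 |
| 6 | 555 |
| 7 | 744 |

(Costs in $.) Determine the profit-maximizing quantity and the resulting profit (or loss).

q = 0 (shut down); profit = -$190

Profit at each row (π = 18q − TC): q=0: -190; q=1: -203; q=2: -210; q=3: -231; q=4: -268; q=5: -334; q=6: -447; q=7: -618.
Profit is highest at q = 0. Equivalently, the lowest AVC in the table is 56/2 ≈ $28 at q = 2, and P = $18 falls below it — price never covers variable cost, so the firm shuts down and loses only its fixed cost.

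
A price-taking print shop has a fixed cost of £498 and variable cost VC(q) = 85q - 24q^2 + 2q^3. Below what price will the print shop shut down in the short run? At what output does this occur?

The shutdown price is the minimum of AVC. VC = 85q - 24q^2 + 2q^3, so AVC = 85 - 24q + 2q^2.
dAVC/dq = -24 + 4q = 0 gives q = 6. min AVC = 85 - 24·6 + 2·6^2 = 13.
So the shutdown price is £13.

£13 per unit, at q = 6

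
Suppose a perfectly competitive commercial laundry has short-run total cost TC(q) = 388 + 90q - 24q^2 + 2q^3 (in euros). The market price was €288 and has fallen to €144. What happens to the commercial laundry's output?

AVC = 90 - 24q + 2q^2, minimized at q = 6 where min AVC = €18. MC = 90 - 48q + 6q^2.
At P = €288 ≥ min AVC, set P = MC on the rising branch: q = 11.
At P = €144 ≥ min AVC, set P = MC: q = 9. The firm stays open but cuts output.

Output falls from 11 to 9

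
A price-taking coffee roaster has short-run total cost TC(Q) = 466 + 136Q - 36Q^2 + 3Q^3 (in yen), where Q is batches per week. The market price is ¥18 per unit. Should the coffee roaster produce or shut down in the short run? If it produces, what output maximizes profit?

From TC, MC = TC'(Q) = 136 - 72Q + 9Q^2 and AVC = VC/Q = 136 - 36Q + 3Q^2.
The AVC parabola has its vertex at Q = 36/6 = 6, where AVC = 136 - 36·6 + 3·6^2 = ¥28.
P = ¥18 lies below min AVC = ¥28; no output level covers variable cost.
Best response: produce nothing and absorb the ¥466 fixed cost.

Shut down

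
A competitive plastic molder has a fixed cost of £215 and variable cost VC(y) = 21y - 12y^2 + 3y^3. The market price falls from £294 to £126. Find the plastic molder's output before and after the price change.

Output falls from 7 to 5

AVC = 21 - 12y + 3y^2, minimized at y = 2 where min AVC = £9. MC = 21 - 24y + 9y^2.
At P = £294 ≥ min AVC, set P = MC on the rising branch: y = 7.
At P = £126 ≥ min AVC, set P = MC: y = 5. The firm stays open but cuts output.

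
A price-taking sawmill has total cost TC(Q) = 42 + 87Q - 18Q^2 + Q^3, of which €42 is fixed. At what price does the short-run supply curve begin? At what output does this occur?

€6 per unit, at Q = 9

Short-run supply begins at min AVC. From VC = 87Q - 18Q^2 + Q^3, AVC = 87 - 18Q + Q^2.
At the minimum of AVC, MC = AVC. MC = 87 - 36Q + 3Q^2; setting MC = AVC gives 2Q^2 - 18Q = 0, so Q = 9. min AVC = 6.
So the shutdown price is €6.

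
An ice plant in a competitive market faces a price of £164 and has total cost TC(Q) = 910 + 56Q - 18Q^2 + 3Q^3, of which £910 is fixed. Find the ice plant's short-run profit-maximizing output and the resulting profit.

Profit = -£262 at Q = 6

AVC = 56 - 18Q + 3Q^2; min AVC = £29 at Q = 3. Since P = £164 ≥ min AVC, the firm produces.
MC = 56 - 36Q + 9Q^2. Setting P = MC and taking the root on the rising branch gives Q* = 6.
TR = 164·6 = 984. TC = 910 + 336 = 1246. Profit = 984 − 1246 = -£262.
By producing, the firm covers all variable cost plus £648 of fixed cost; shutting down would lose the full £910.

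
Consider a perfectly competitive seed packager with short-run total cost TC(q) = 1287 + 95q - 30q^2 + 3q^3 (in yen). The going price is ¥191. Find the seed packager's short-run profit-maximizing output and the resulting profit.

AVC = 95 - 30q + 3q^2; min AVC = ¥20 at q = 5. Since P = ¥191 ≥ min AVC, the firm produces.
With MC = 95 - 60q + 9q^2, P = MC on the upward-sloping part at q* = 8.
TR = 191·8 = 1528. TC = 1287 + 376 = 1663. Profit = 1528 − 1663 = -¥135.
Shutting down would mean losing the fixed cost of ¥1287, so operating at a loss of ¥135 is better by ¥1152.

Profit = -¥135 at q = 8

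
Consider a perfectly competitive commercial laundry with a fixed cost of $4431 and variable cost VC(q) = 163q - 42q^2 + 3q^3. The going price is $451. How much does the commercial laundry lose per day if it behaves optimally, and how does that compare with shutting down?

Profit = -$111 at q = 12

AVC = 163 - 42q + 3q^2; min AVC = $16 at q = 7. Since P = $451 ≥ min AVC, the firm produces.
MC = 163 - 84q + 9q^2. Setting P = MC and taking the root on the rising branch gives q* = 12.
TR = 451·12 = 5412. TC = 4431 + 1092 = 5523. Profit = 5412 − 5523 = -$111.
By producing, the firm covers all variable cost plus $4320 of fixed cost; shutting down would lose the full $4431.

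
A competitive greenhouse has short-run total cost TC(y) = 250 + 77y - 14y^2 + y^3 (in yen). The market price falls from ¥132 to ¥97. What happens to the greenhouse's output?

Output falls from 11 to 10

AVC = 77 - 14y + y^2, minimized at y = 7 where min AVC = ¥28. MC = 77 - 28y + 3y^2.
With P = ¥132 above the shutdown price, P = MC gives y = 11.
At P = ¥97 ≥ min AVC, set P = MC: y = 10. The firm stays open but cuts output.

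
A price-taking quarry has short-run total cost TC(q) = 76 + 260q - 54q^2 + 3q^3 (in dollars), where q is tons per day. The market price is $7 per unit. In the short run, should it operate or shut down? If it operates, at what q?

Variable cost is VC = 260q - 54q^2 + 3q^3, so AVC = VC/q = 260 - 54q + 3q^2 and MC = dTC/dq = 260 - 108q + 9q^2.
AVC hits its minimum where MC = AVC, at q = 9, giving min AVC = 260 - 54·9 + 3·9^2 = $17.
With P < min AVC ($7 < $17), every unit sold adds to the loss.
Best response: produce nothing and absorb the $76 fixed cost.

Shut down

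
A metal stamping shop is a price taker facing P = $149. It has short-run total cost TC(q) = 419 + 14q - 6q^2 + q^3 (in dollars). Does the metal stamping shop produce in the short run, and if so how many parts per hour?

Strip out fixed cost: VC = 14q - 6q^2 + q^3. Then AVC = 14 - 6q + q^2 and MC = 14 - 12q + 3q^2.
AVC hits its minimum where MC = AVC, at q = 3, giving min AVC = 14 - 6·3 + 3^2 = $5.
Since P = $149 ≥ min AVC = $5, price covers variable cost and the firm should produce.
Solving P = MC: -135 - 12q + 3q^2 = 0 ⇒ q = -5 or 9. On the upward-sloping branch, q* = 9.
Check: AVC at q = 9 is $41 ≤ P, so revenue covers variable cost.
Profit = P·q − TC = 149·9 − 788 = $553.

Produce at q = 9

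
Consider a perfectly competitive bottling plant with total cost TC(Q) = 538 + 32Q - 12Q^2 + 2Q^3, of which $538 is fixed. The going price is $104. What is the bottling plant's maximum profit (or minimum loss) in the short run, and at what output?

AVC = 32 - 12Q + 2Q^2; min AVC = $14 at Q = 3. Since P = $104 ≥ min AVC, the firm produces.
MC = 32 - 24Q + 6Q^2. Setting P = MC and taking the root on the rising branch gives Q* = 6.
TR = 104·6 = 624. TC = 538 + 192 = 730. Profit = 624 − 730 = -$106.
By producing, the firm covers all variable cost plus $432 of fixed cost; shutting down would lose the full $538.

Profit = -$106 at Q = 6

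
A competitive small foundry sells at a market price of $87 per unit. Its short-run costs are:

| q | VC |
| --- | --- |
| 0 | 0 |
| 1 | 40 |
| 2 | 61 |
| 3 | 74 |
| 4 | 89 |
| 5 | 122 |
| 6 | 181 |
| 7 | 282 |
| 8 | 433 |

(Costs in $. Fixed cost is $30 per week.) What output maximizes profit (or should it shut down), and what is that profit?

Profit at each row (π = 87q − TC): q=0: -30; q=1: 17; q=2: 83; q=3: 157; q=4: 229; q=5: 283; q=6: 311; q=7: 297; q=8: 233.
Profit is maximized at q = 6. AVC there is 181/6 = $30.17 ≤ P, so producing beats shutting down (which would give -$30).

q = 6; profit = $311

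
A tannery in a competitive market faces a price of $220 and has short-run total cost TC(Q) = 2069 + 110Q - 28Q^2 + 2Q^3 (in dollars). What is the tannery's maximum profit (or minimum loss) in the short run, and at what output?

AVC = 110 - 28Q + 2Q^2 has its minimum $12 at Q = 7; price $220 clears that bar, so the firm operates.
With MC = 110 - 56Q + 6Q^2, P = MC on the upward-sloping part at Q* = 11.
TR = 220·11 = 2420. TC = 2069 + 484 = 2553. Profit = 2420 − 2553 = -$133.
Shutting down would mean losing the fixed cost of $2069, so operating at a loss of $133 is better by $1936.

Profit = -$133 at Q = 11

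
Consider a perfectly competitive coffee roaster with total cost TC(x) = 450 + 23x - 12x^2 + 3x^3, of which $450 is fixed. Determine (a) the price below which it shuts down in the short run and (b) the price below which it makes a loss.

Shutdown price = $11; break-even price = $128

Shutdown price = min AVC. AVC = 23 - 12x + 3x^2, with vertex at x = 2 and minimum $11.
ATC = 450/x + 23 - 12x + 3x^2. Setting dATC/dx = −450/x^2 − 12 + 6x = 0 gives x = 5 (since 6·5^3 − 12·5^2 = 450).
min ATC = 450/5 + 23 − 12·5 + 3·5^2 = $128. That is the break-even price.
For $11 ≤ P < $128 the firm produces at a loss; below $11 it shuts down.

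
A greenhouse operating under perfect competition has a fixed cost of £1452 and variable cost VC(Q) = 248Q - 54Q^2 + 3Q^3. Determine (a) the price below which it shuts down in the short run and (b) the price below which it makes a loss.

Shutdown price = £5; break-even price = £149

AVC = 248 - 54Q + 3Q^2; minimized at Q = 9, giving min AVC = £5. That is the shutdown price.
ATC = 1452/Q + 248 - 54Q + 3Q^2. Setting dATC/dQ = −1452/Q^2 − 54 + 6Q = 0 gives Q = 11 (since 6·11^3 − 54·11^2 = 1452).
min ATC = 1452/11 + 248 − 54·11 + 3·11^2 = £149. That is the break-even price.
Between these two prices the firm operates at a loss; above £149 it earns a profit.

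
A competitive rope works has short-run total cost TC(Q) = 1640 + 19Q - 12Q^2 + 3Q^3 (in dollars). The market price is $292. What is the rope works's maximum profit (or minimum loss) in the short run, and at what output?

AVC = 19 - 12Q + 3Q^2 has its minimum $7 at Q = 2; price $292 clears that bar, so the firm operates.
MC = 19 - 24Q + 9Q^2. Setting P = MC and taking the root on the rising branch gives Q* = 7.
TR = 292·7 = 2044. TC = 1640 + 574 = 2214. Profit = 2044 − 2214 = -$170.
That loss of $170 beats the $1640 the firm would lose by shutting down; producing recovers $1470 of fixed cost.

Profit = -$170 at Q = 7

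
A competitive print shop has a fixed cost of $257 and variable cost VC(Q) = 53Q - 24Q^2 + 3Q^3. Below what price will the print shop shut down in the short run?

Short-run supply begins at min AVC. From VC = 53Q - 24Q^2 + 3Q^3, AVC = 53 - 24Q + 3Q^2.
At the minimum of AVC, MC = AVC. MC = 53 - 48Q + 9Q^2; setting MC = AVC gives 6Q^2 - 24Q = 0, so Q = 4. min AVC = 5.
So the shutdown price is $5.

$5 per unit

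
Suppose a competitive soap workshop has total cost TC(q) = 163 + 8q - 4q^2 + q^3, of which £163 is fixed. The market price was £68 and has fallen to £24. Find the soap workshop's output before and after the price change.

MC = 8 - 8q + 3q^2; the shutdown threshold is min AVC = £4 (at q = 2).
With P = £68 above the shutdown price, P = MC gives q = 6.
At P = £24 ≥ min AVC, set P = MC: q = 4. The firm stays open but cuts output.

Output falls from 6 to 4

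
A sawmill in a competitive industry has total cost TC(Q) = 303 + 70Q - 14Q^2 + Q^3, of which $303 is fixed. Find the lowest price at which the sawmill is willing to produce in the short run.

The firm shuts down when price falls below the minimum of average variable cost. AVC = VC/Q = 70 - 14Q + Q^2.
At the minimum of AVC, MC = AVC. MC = 70 - 28Q + 3Q^2; setting MC = AVC gives 2Q^2 - 14Q = 0, so Q = 7. min AVC = 21.
So the shutdown price is $21.

$21 per unit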